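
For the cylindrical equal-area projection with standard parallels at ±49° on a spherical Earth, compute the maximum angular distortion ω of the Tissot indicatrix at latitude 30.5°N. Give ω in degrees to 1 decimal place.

30.9°

For cylindrical equal-area with standard parallel φ₀, h = cos φ / cos φ₀ and k = cos φ₀ / cos φ, so h·k = 1.
At 30.5°: h = 1.313, k = 0.7614; principal scales a = 1.313, b = 0.7614.
sin(ω/2) = (a − b)/(a + b) = 0.5519/2.075 = 0.2660, so ω = 2 arcsin(0.2660) ≈ 30.9°.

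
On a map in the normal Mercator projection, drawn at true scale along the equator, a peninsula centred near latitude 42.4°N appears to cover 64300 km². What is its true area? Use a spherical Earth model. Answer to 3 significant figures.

35100 km²

Mercator is conformal, so the point scale is isotropic: h = k = sec φ = 1/cos φ.
Areal scale = k² = sec²φ = 1/cos²(42.4°) = 1/0.7385² = 1.834.
True area = apparent / (areal scale) = 64300 / 1.834 ≈ 35100 km².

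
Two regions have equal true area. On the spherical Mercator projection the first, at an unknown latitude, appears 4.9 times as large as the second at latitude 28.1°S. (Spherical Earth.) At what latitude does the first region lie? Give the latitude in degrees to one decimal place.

66.5°

For equal true areas on Mercator, apparent areas scale as sec²φ, so the ratio is cos²φ₂ / cos²φ₁.
cos²φ₂ / cos²φ₁ = 4.9  ⇒  cos φ₁ = cos 28.1° / √4.9 = 0.8821/2.214 = 0.3985.
φ₁ = arccos(0.3985) ≈ 66.5°.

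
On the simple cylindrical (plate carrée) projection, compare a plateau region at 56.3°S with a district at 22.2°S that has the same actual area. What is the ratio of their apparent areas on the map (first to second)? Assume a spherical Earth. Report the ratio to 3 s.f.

In the plate carrée (x = Rλ, y = Rφ), meridians are true-scale (h = 1) and parallels are stretched by k = sec φ.
Areal scale at 56.3°: h·k = 1.000 × 1.802 = 1.802.
Areal scale at 22.2°: h·k = 1.000 × 1.080 = 1.080.
Ratio = 1.802/1.080 ≈ 1.67.

1.67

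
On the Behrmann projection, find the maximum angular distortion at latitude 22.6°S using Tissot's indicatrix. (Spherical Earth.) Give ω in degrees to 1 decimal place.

Behrmann is a cylindrical equal-area projection with standard parallels at ±30°. For cylindrical equal-area with standard parallel φ₀, h = cos φ / cos φ₀ and k = cos φ₀ / cos φ, so h·k = 1.
At 22.6°: h = 1.066, k = 0.9381; principal scales a = 1.066, b = 0.9381.
sin(ω/2) = (a − b)/(a + b) = 0.1280/2.004 = 0.06386, so ω = 2 arcsin(0.06386) ≈ 7.3°.

7.3°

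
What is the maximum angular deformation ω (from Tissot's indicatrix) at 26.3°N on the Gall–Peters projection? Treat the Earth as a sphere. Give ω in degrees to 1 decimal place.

The Gall–Peters projection is cylindrical equal-area with φ₀ = 45°. A cylindrical equal-area projection with standard parallel φ₀ has meridian scale h = cos φ / cos φ₀ and parallel scale k = cos φ₀ / cos φ (so areas are preserved, h·k = 1).
At 26.3°: h = 1.268, k = 0.7888; principal scales a = 1.268, b = 0.7888.
sin(ω/2) = (a − b)/(a + b) = 0.4791/2.057 = 0.2329, so ω = 2 arcsin(0.2329) ≈ 26.9°.

26.9°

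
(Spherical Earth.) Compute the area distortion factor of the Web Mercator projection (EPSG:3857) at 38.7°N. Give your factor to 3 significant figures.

The Mercator projection is conformal; its linear scale factor is the same in every direction and equals sec φ = 1/cos φ.
Areal scale = k² = sec²φ = 1/cos²(38.7°) = 1/0.7804² = 1.642.

1.64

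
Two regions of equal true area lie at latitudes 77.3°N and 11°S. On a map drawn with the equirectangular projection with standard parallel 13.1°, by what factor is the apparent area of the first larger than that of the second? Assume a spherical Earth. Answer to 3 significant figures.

In the equirectangular projection with standard parallel φ₀ = 13.1° (x = Rλ cos φ₀, y = Rφ), meridians are true-scale (h = 1) and the parallel scale is k = cos φ₀ / cos φ.
Areal scale at 77.3°: h·k = 1.000 × 4.430 = 4.430.
Areal scale at 11°: h·k = 1.000 × 0.9922 = 0.9922.
Ratio = 4.430/0.9922 ≈ 4.47.

4.47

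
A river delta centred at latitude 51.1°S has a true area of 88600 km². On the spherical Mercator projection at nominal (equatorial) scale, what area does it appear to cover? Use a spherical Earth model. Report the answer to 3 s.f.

For Mercator, h = k = sec φ (a conformal cylindrical projection has a single point scale, 1/cos φ).
Areal scale = k² = sec²φ = 1/cos²(51.1°) = 1/0.6280² = 2.536.
Apparent area = 88600 × 2.536 ≈ 225000 km².

225000 km²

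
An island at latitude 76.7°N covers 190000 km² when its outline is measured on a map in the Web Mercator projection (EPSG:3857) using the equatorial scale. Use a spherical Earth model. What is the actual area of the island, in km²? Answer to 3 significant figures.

10100 km²

Mercator is conformal, so the point scale is isotropic: h = k = sec φ = 1/cos φ.
Areal scale = k² = sec²φ = 1/cos²(76.7°) = 1/0.2300² = 18.90.
True area = apparent / (areal scale) = 190000 / 18.90 ≈ 10100 km².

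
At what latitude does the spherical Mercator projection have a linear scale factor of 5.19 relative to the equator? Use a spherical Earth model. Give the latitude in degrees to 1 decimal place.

78.9°

Mercator scale is k = sec φ = 1/cos φ.
1/cos φ = 5.19  ⇒  cos φ = 0.1927  ⇒  φ = arccos(0.1927) ≈ 78.9°.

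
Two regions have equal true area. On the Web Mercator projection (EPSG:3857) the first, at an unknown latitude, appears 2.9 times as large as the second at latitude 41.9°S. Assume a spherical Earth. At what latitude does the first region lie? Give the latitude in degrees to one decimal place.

64.1°

Mercator areal scale is sec²φ, so apparent-area ratio = sec²φ₁ / sec²φ₂ = cos²φ₂ / cos²φ₁.
cos²φ₂ / cos²φ₁ = 2.9  ⇒  cos φ₁ = cos 41.9° / √2.9 = 0.7443/1.703 = 0.4371.
φ₁ = arccos(0.4371) ≈ 64.1°.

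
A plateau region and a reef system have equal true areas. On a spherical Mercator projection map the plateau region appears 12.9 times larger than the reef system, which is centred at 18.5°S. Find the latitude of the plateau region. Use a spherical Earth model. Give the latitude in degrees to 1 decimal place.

74.7°

Mercator areal scale is sec²φ, so apparent-area ratio = sec²φ₁ / sec²φ₂ = cos²φ₂ / cos²φ₁.
cos²φ₂ / cos²φ₁ = 12.9  ⇒  cos φ₁ = cos 18.5° / √12.9 = 0.9483/3.592 = 0.2640.
φ₁ = arccos(0.2640) ≈ 74.7°.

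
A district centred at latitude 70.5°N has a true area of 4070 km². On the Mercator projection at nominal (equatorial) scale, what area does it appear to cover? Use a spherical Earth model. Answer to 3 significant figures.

36500 km²

The Mercator projection is conformal; its linear scale factor is the same in every direction and equals sec φ = 1/cos φ.
Areal scale = k² = sec²φ = 1/cos²(70.5°) = 1/0.3338² = 8.974.
Apparent area = 4070 × 8.974 ≈ 36500 km².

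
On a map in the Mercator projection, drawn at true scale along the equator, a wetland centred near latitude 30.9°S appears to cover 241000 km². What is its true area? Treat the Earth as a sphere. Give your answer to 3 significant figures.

177000 km²

The Mercator projection is conformal; its linear scale factor is the same in every direction and equals sec φ = 1/cos φ.
Areal scale = k² = sec²φ = 1/cos²(30.9°) = 1/0.8581² = 1.358.
True area = apparent / (areal scale) = 241000 / 1.358 ≈ 177000 km².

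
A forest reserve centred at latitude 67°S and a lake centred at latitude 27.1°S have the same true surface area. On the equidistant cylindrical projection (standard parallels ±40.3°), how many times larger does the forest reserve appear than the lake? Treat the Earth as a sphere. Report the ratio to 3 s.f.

With standard parallel φ₀ = 40.3°, the equirectangular projection gives x = Rλ cos φ₀, y = Rφ, so h = 1 and k = cos 40.3° / cos φ.
Areal scale at 67°: h·k = 1.000 × 1.952 = 1.952.
Areal scale at 27.1°: h·k = 1.000 × 0.8567 = 0.8567.
Ratio = 1.952/0.8567 ≈ 2.28.

2.28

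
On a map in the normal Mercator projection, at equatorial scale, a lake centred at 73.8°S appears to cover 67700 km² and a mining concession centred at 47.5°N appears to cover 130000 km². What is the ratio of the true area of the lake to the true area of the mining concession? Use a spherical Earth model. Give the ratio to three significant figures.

0.0888

Mercator's areal exaggeration is sec²φ; hence true area = (apparent area) · cos²φ.
True area of lake: 67700 × cos²(73.8°) = 67700 × 0.07784 = 5269 km².
True area of mining concession: 130000 × cos²(47.5°) = 130000 × 0.4564 = 59330 km².
Ratio = 5269 / 59330 ≈ 0.0888.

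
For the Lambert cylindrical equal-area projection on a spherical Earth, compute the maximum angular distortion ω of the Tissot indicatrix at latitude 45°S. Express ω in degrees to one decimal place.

38.9°

The Lambert cylindrical equal-area projection is the cylindrical equal-area projection with its standard parallel at the equator (φ₀ = 0). For cylindrical equal-area with standard parallel φ₀, h = cos φ / cos φ₀ and k = cos φ₀ / cos φ, so h·k = 1.
At 45°: h = 0.7071, k = 1.414; principal scales a = 1.414, b = 0.7071.
sin(ω/2) = (a − b)/(a + b) = 0.7071/2.121 = 0.3333, so ω = 2 arcsin(0.3333) ≈ 38.9°.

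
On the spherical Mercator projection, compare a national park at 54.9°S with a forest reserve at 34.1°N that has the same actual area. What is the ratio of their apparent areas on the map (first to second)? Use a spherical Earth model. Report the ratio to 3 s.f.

Mercator areal scale is sec²φ.
At 54.9°: sec²(54.9°) = 1/0.5750² = 3.025.
At 34.1°: sec²(34.1°) = 1/0.8281² = 1.458.
Ratio = 3.025/1.458 = cos²(34.1°)/cos²(54.9°) ≈ 2.07.

2.07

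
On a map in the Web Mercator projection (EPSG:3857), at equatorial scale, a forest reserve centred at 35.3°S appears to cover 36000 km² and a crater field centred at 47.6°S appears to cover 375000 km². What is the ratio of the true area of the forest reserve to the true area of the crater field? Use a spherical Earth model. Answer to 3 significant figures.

Mercator's areal exaggeration is sec²φ; hence true area = (apparent area) · cos²φ.
True area of forest reserve: 36000 × cos²(35.3°) = 36000 × 0.6661 = 23980 km².
True area of crater field: 375000 × cos²(47.6°) = 375000 × 0.4547 = 170500 km².
Ratio = 23980 / 170500 ≈ 0.141.

0.141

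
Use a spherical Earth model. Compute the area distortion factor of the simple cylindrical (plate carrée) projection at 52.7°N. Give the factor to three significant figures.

For the equirectangular projection with φ₀ = 0 (plate carrée), h = 1 along meridians and k = sec φ along parallels.
Areal scale = h·k = 1 × sec φ; at 52.7°, h = 1.000, k = 1.650, so h·k = 1.650.

1.65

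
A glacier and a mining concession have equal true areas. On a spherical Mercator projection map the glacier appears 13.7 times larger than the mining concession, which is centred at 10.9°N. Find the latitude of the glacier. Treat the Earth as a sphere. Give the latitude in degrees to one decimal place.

For equal true areas on Mercator, apparent areas scale as sec²φ, so the ratio is cos²φ₂ / cos²φ₁.
cos²φ₂ / cos²φ₁ = 13.7  ⇒  cos φ₁ = cos 10.9° / √13.7 = 0.9820/3.701 = 0.2653.
φ₁ = arccos(0.2653) ≈ 74.6°.

74.6°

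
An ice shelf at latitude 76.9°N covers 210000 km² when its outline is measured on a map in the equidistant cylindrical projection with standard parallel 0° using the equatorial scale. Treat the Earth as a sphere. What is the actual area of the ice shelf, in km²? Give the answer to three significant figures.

47600 km²

In the plate carrée (x = Rλ, y = Rφ), meridians are true-scale (h = 1) and parallels are stretched by k = sec φ.
Areal scale = h·k = 1 × sec φ; at 76.9°, h = 1.000, k = 4.412, so h·k = 4.412.
True area = apparent / (areal scale) = 210000 / 4.412 ≈ 47600 km².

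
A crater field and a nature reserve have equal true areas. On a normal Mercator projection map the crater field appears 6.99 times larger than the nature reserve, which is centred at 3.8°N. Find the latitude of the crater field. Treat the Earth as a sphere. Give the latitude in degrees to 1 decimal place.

67.8°

For equal true areas on Mercator, apparent areas scale as sec²φ, so the ratio is cos²φ₂ / cos²φ₁.
cos²φ₂ / cos²φ₁ = 6.99  ⇒  cos φ₁ = cos 3.8° / √6.99 = 0.9978/2.644 = 0.3774.
φ₁ = arccos(0.3774) ≈ 67.8°.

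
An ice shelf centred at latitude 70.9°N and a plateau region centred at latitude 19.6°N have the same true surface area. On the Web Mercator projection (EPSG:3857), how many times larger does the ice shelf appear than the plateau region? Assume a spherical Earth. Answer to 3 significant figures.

8.29

On Mercator, area is exaggerated by sec²φ = 1/cos²φ.
At 70.9°: sec²(70.9°) = 1/0.3272² = 9.340.
At 19.6°: sec²(19.6°) = 1/0.9421² = 1.127.
Ratio = 9.340/1.127 = cos²(19.6°)/cos²(70.9°) ≈ 8.29.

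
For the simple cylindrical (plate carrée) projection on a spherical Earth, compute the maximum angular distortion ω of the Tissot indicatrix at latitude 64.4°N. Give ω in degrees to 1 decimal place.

Plate carrée maps x = Rλ, y = Rφ. The meridian scale is h = 1 and the parallel scale is k = 1/cos φ = sec φ.
At 64.4°: h = 1.000, k = 2.314; principal scales a = 2.314, b = 1.000.
sin(ω/2) = (a − b)/(a + b) = 1.314/3.314 = 0.3966, so ω = 2 arcsin(0.3966) ≈ 46.7°.

46.7°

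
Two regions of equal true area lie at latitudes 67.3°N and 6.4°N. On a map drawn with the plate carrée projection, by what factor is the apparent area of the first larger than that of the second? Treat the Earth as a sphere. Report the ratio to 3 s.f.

2.58

In the plate carrée (x = Rλ, y = Rφ), meridians are true-scale (h = 1) and parallels are stretched by k = sec φ.
Areal scale at 67.3°: h·k = 1.000 × 2.591 = 2.591.
Areal scale at 6.4°: h·k = 1.000 × 1.006 = 1.006.
Ratio = 2.591/1.006 ≈ 2.58.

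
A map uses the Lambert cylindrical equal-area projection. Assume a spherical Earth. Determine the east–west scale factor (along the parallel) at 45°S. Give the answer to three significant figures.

The Lambert cylindrical equal-area projection is the cylindrical equal-area projection with its standard parallel at the equator (φ₀ = 0). A cylindrical equal-area projection with standard parallel φ₀ has meridian scale h = cos φ / cos φ₀ and parallel scale k = cos φ₀ / cos φ (so areas are preserved, h·k = 1).
k = cos 0° / cos 45° = 1.000/0.7071 = 1.414.

1.41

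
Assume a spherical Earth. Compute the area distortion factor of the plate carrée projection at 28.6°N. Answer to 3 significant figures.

For the equirectangular projection with φ₀ = 0 (plate carrée), h = 1 along meridians and k = sec φ along parallels.
Areal scale = h·k = 1 × sec φ; at 28.6°, h = 1.000, k = 1.139, so h·k = 1.139.

1.14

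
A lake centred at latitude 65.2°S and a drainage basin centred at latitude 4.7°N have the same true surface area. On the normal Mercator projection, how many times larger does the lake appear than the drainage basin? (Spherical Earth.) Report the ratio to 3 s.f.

Mercator is conformal with k = sec φ, so areal scale = k² = sec²φ.
At 65.2°: sec²(65.2°) = 1/0.4195² = 5.684.
At 4.7°: sec²(4.7°) = 1/0.9966² = 1.007.
Ratio = 5.684/1.007 = cos²(4.7°)/cos²(65.2°) ≈ 5.65.

5.65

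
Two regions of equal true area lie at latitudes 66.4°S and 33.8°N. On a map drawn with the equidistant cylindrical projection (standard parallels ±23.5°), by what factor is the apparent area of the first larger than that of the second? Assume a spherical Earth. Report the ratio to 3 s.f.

In the equirectangular projection with standard parallel φ₀ = 23.5° (x = Rλ cos φ₀, y = Rφ), meridians are true-scale (h = 1) and the parallel scale is k = cos φ₀ / cos φ.
Areal scale at 66.4°: h·k = 1.000 × 2.291 = 2.291.
Areal scale at 33.8°: h·k = 1.000 × 1.104 = 1.104.
Ratio = 2.291/1.104 ≈ 2.08.

2.08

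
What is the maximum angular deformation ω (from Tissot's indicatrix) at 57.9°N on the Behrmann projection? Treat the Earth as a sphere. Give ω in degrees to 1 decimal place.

The Behrmann projection is cylindrical equal-area with φ₀ = 30°. Cylindrical equal-area (φ₀ = 30°): h = cos φ / cos 30° along meridians, k = cos 30° / cos φ along parallels; h·k = 1.
At 57.9°: h = 0.6136, k = 1.630; principal scales a = 1.630, b = 0.6136.
sin(ω/2) = (a − b)/(a + b) = 1.016/2.243 = 0.4529, so ω = 2 arcsin(0.4529) ≈ 53.9°.

53.9°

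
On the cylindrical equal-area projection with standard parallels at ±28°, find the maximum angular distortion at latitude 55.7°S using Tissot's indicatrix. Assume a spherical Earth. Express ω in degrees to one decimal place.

49.8°

A cylindrical equal-area projection with standard parallel φ₀ has meridian scale h = cos φ / cos φ₀ and parallel scale k = cos φ₀ / cos φ (so areas are preserved, h·k = 1).
At 55.7°: h = 0.6382, k = 1.567; principal scales a = 1.567, b = 0.6382.
sin(ω/2) = (a − b)/(a + b) = 0.9286/2.205 = 0.4211, so ω = 2 arcsin(0.4211) ≈ 49.8°.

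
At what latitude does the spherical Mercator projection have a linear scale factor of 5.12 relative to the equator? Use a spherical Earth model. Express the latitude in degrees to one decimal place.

78.7°

Mercator scale is k = sec φ = 1/cos φ.
1/cos φ = 5.12  ⇒  cos φ = 0.1953  ⇒  φ = arccos(0.1953) ≈ 78.7°.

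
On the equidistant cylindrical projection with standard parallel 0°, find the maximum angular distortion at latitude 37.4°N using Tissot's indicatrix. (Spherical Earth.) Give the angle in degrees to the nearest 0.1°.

13.2°

For the equirectangular projection with φ₀ = 0 (plate carrée), h = 1 along meridians and k = sec φ along parallels.
At 37.4°: h = 1.000, k = 1.259; principal scales a = 1.259, b = 1.000.
sin(ω/2) = (a − b)/(a + b) = 0.2588/2.259 = 0.1146, so ω = 2 arcsin(0.1146) ≈ 13.2°.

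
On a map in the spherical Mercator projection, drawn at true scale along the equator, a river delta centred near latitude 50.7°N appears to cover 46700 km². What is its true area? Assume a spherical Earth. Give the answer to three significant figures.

18700 km²

For Mercator, h = k = sec φ (a conformal cylindrical projection has a single point scale, 1/cos φ).
Areal scale = k² = sec²φ = 1/cos²(50.7°) = 1/0.6334² = 2.493.
True area = apparent / (areal scale) = 46700 / 2.493 ≈ 18700 km².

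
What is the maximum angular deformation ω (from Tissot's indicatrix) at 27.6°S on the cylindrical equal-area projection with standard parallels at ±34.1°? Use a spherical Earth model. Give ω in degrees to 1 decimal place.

A cylindrical equal-area projection with standard parallel φ₀ has meridian scale h = cos φ / cos φ₀ and parallel scale k = cos φ₀ / cos φ (so areas are preserved, h·k = 1).
At 27.6°: h = 1.070, k = 0.9344; principal scales a = 1.070, b = 0.9344.
sin(ω/2) = (a − b)/(a + b) = 0.1358/2.005 = 0.06776, so ω = 2 arcsin(0.06776) ≈ 7.8°.

7.8°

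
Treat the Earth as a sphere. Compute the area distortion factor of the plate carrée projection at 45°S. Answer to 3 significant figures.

1.41

For the equirectangular projection with φ₀ = 0 (plate carrée), h = 1 along meridians and k = sec φ along parallels.
Areal scale = h·k = 1 × sec φ; at 45°, h = 1.000, k = 1.414, so h·k = 1.414.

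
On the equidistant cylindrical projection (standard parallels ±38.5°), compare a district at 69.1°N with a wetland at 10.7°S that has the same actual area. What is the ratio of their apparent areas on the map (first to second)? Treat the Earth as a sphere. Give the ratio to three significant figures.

With standard parallel φ₀ = 38.5°, the equirectangular projection gives x = Rλ cos φ₀, y = Rφ, so h = 1 and k = cos 38.5° / cos φ.
Areal scale at 69.1°: h·k = 1.000 × 2.194 = 2.194.
Areal scale at 10.7°: h·k = 1.000 × 0.7965 = 0.7965.
Ratio = 2.194/0.7965 ≈ 2.75.

2.75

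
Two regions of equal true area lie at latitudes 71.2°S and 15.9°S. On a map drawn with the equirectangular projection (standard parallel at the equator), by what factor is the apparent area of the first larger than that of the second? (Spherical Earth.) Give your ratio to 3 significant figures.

2.98

Plate carrée maps x = Rλ, y = Rφ. The meridian scale is h = 1 and the parallel scale is k = 1/cos φ = sec φ.
Areal scale at 71.2°: h·k = 1.000 × 3.103 = 3.103.
Areal scale at 15.9°: h·k = 1.000 × 1.040 = 1.040.
Ratio = 3.103/1.040 ≈ 2.98.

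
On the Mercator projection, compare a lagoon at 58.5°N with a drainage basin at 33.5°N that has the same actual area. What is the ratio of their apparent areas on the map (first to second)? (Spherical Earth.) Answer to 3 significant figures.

Mercator areal scale is sec²φ.
At 58.5°: sec²(58.5°) = 1/0.5225² = 3.663.
At 33.5°: sec²(33.5°) = 1/0.8339² = 1.438.
Ratio = 3.663/1.438 = cos²(33.5°)/cos²(58.5°) ≈ 2.55.

2.55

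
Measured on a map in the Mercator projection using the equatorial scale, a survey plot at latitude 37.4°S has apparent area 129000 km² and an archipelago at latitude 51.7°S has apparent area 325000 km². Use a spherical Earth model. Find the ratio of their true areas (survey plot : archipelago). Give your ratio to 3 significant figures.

0.652

Since Mercator area scale is 1/cos²φ, the true area equals the apparent area multiplied by cos²φ.
True area of survey plot: 129000 × cos²(37.4°) = 129000 × 0.6311 = 81410 km².
True area of archipelago: 325000 × cos²(51.7°) = 325000 × 0.3841 = 124800 km².
Ratio = 81410 / 124800 ≈ 0.652.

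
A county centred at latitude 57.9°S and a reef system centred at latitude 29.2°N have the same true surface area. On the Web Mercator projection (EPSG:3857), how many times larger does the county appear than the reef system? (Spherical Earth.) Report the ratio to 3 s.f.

2.70

On Mercator, area is exaggerated by sec²φ = 1/cos²φ.
At 57.9°: sec²(57.9°) = 1/0.5314² = 3.541.
At 29.2°: sec²(29.2°) = 1/0.8729² = 1.312.
Ratio = 3.541/1.312 = cos²(29.2°)/cos²(57.9°) ≈ 2.70.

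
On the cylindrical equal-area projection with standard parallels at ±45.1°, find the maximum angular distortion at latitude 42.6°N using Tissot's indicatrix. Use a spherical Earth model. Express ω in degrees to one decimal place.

Cylindrical equal-area (φ₀ = 45.1°): h = cos φ / cos 45.1° along meridians, k = cos 45.1° / cos φ along parallels; h·k = 1.
At 42.6°: h = 1.043, k = 0.9589; principal scales a = 1.043, b = 0.9589.
sin(ω/2) = (a − b)/(a + b) = 0.08388/2.002 = 0.04190, so ω = 2 arcsin(0.04190) ≈ 4.8°.

4.8°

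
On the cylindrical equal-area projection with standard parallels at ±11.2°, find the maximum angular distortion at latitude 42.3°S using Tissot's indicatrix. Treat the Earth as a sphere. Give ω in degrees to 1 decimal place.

31.9°

For cylindrical equal-area with standard parallel φ₀, h = cos φ / cos φ₀ and k = cos φ₀ / cos φ, so h·k = 1.
At 42.3°: h = 0.7540, k = 1.326; principal scales a = 1.326, b = 0.7540.
sin(ω/2) = (a − b)/(a + b) = 0.5723/2.080 = 0.2751, so ω = 2 arcsin(0.2751) ≈ 31.9°.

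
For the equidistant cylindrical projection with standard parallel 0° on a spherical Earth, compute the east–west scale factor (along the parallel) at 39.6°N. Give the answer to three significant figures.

For the equirectangular projection with φ₀ = 0 (plate carrée), h = 1 along meridians and k = sec φ along parallels.
k = 1/cos 39.6° = 1/0.7705 = 1.298.

1.30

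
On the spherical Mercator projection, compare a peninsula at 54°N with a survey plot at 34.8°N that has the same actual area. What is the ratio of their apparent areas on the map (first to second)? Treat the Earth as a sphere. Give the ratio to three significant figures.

Mercator areal scale is sec²φ.
At 54°: sec²(54°) = 1/0.5878² = 2.894.
At 34.8°: sec²(34.8°) = 1/0.8211² = 1.483.
Ratio = 2.894/1.483 = cos²(34.8°)/cos²(54°) ≈ 1.95.

1.95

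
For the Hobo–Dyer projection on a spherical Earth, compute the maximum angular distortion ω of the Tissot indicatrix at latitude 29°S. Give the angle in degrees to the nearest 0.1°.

The Hobo–Dyer projection is cylindrical equal-area with φ₀ = 37.5°. Cylindrical equal-area (φ₀ = 37.5°): h = cos φ / cos 37.5° along meridians, k = cos 37.5° / cos φ along parallels; h·k = 1.
At 29°: h = 1.102, k = 0.9071; principal scales a = 1.102, b = 0.9071.
sin(ω/2) = (a − b)/(a + b) = 0.1954/2.010 = 0.09721, so ω = 2 arcsin(0.09721) ≈ 11.2°.

11.2°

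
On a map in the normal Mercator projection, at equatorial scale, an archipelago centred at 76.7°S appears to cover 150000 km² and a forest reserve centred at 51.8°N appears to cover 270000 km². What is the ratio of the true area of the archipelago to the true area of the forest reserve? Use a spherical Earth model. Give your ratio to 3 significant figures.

0.0769

On Mercator the areal scale is sec²φ, so true area = apparent × cos²φ.
True area of archipelago: 150000 × cos²(76.7°) = 150000 × 0.05292 = 7938 km².
True area of forest reserve: 270000 × cos²(51.8°) = 270000 × 0.3824 = 103300 km².
Ratio = 7938 / 103300 ≈ 0.0769.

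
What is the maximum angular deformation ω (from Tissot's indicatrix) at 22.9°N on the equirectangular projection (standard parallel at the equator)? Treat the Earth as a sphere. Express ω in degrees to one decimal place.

4.7°

For the equirectangular projection with φ₀ = 0 (plate carrée), h = 1 along meridians and k = sec φ along parallels.
At 22.9°: h = 1.000, k = 1.086; principal scales a = 1.086, b = 1.000.
sin(ω/2) = (a − b)/(a + b) = 0.08556/2.086 = 0.04102, so ω = 2 arcsin(0.04102) ≈ 4.7°.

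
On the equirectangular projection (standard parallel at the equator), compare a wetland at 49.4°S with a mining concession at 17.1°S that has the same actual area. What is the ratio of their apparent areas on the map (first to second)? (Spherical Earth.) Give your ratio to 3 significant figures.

In the plate carrée (x = Rλ, y = Rφ), meridians are true-scale (h = 1) and parallels are stretched by k = sec φ.
Areal scale at 49.4°: h·k = 1.000 × 1.537 = 1.537.
Areal scale at 17.1°: h·k = 1.000 × 1.046 = 1.046.
Ratio = 1.537/1.046 ≈ 1.47.

1.47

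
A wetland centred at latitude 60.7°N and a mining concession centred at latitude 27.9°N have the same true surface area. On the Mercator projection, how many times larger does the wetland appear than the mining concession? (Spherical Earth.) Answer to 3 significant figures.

3.26

On Mercator, area is exaggerated by sec²φ = 1/cos²φ.
At 60.7°: sec²(60.7°) = 1/0.4894² = 4.175.
At 27.9°: sec²(27.9°) = 1/0.8838² = 1.280.
Ratio = 4.175/1.280 = cos²(27.9°)/cos²(60.7°) ≈ 3.26.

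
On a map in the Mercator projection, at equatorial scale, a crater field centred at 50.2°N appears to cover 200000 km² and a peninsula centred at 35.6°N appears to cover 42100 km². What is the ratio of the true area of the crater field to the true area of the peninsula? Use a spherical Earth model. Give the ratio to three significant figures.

2.94

Mercator's areal exaggeration is sec²φ; hence true area = (apparent area) · cos²φ.
True area of crater field: 200000 × cos²(50.2°) = 200000 × 0.4097 = 81950 km².
True area of peninsula: 42100 × cos²(35.6°) = 42100 × 0.6611 = 27830 km².
Ratio = 81950 / 27830 ≈ 2.94.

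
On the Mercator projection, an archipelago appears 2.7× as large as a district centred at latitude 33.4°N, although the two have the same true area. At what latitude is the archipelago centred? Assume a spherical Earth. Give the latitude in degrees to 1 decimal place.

59.5°

On Mercator, (apparent₁)/(apparent₂) = sec²φ₁ / sec²φ₂ when true areas are equal.
cos²φ₂ / cos²φ₁ = 2.7  ⇒  cos φ₁ = cos 33.4° / √2.7 = 0.8348/1.643 = 0.5081.
φ₁ = arccos(0.5081) ≈ 59.5°.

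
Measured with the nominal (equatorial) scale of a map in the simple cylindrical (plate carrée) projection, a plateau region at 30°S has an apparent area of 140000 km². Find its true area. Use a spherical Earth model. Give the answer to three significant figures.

In the plate carrée (x = Rλ, y = Rφ), meridians are true-scale (h = 1) and parallels are stretched by k = sec φ.
Areal scale = h·k = 1 × sec φ; at 30°, h = 1.000, k = 1.155, so h·k = 1.155.
True area = apparent / (areal scale) = 140000 / 1.155 ≈ 121000 km².

121000 km²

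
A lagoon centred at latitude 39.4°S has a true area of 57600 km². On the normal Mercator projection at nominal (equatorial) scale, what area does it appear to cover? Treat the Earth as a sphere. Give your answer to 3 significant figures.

For Mercator, h = k = sec φ (a conformal cylindrical projection has a single point scale, 1/cos φ).
Areal scale = k² = sec²φ = 1/cos²(39.4°) = 1/0.7727² = 1.675.
Apparent area = 57600 × 1.675 ≈ 96500 km².

96500 km²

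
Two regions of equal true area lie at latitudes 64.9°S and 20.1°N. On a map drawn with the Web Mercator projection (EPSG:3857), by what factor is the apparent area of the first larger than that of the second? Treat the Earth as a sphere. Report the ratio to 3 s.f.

4.90

Mercator areal scale is sec²φ.
At 64.9°: sec²(64.9°) = 1/0.4242² = 5.557.
At 20.1°: sec²(20.1°) = 1/0.9391² = 1.134.
Ratio = 5.557/1.134 = cos²(20.1°)/cos²(64.9°) ≈ 4.90.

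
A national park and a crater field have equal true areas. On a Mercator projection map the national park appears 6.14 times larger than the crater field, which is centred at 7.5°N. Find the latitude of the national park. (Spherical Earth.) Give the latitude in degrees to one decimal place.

66.4°

Mercator areal scale is sec²φ, so apparent-area ratio = sec²φ₁ / sec²φ₂ = cos²φ₂ / cos²φ₁.
cos²φ₂ / cos²φ₁ = 6.14  ⇒  cos φ₁ = cos 7.5° / √6.14 = 0.9914/2.478 = 0.4001.
φ₁ = arccos(0.4001) ≈ 66.4°.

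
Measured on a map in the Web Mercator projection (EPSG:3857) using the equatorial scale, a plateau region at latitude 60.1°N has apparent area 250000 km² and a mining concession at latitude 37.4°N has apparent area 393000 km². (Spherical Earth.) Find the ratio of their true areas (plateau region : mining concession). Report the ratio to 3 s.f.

Since Mercator area scale is 1/cos²φ, the true area equals the apparent area multiplied by cos²φ.
True area of plateau region: 250000 × cos²(60.1°) = 250000 × 0.2485 = 62120 km².
True area of mining concession: 393000 × cos²(37.4°) = 393000 × 0.6311 = 248000 km².
Ratio = 62120 / 248000 ≈ 0.250.

0.250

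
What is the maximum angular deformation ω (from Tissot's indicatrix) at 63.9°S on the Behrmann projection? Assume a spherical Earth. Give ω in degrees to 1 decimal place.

Behrmann is a cylindrical equal-area projection with standard parallels at ±30°. For cylindrical equal-area with standard parallel φ₀, h = cos φ / cos φ₀ and k = cos φ₀ / cos φ, so h·k = 1.
At 63.9°: h = 0.5080, k = 1.969; principal scales a = 1.969, b = 0.5080.
sin(ω/2) = (a − b)/(a + b) = 1.461/2.477 = 0.5897, so ω = 2 arcsin(0.5897) ≈ 72.3°.

72.3°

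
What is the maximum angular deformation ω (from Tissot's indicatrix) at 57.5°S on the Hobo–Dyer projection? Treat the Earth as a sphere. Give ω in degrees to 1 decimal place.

43.6°

Hobo–Dyer is a cylindrical equal-area projection with standard parallels at ±37.5°. A cylindrical equal-area projection with standard parallel φ₀ has meridian scale h = cos φ / cos φ₀ and parallel scale k = cos φ₀ / cos φ (so areas are preserved, h·k = 1).
At 57.5°: h = 0.6773, k = 1.477; principal scales a = 1.477, b = 0.6773.
sin(ω/2) = (a − b)/(a + b) = 0.7993/2.154 = 0.3711, so ω = 2 arcsin(0.3711) ≈ 43.6°.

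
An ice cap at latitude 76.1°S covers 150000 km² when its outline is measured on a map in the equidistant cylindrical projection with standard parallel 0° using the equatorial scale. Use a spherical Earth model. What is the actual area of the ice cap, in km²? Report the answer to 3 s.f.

In the plate carrée (x = Rλ, y = Rφ), meridians are true-scale (h = 1) and parallels are stretched by k = sec φ.
Areal scale = h·k = 1 × sec φ; at 76.1°, h = 1.000, k = 4.163, so h·k = 4.163.
True area = apparent / (areal scale) = 150000 / 4.163 ≈ 36000 km².

36000 km²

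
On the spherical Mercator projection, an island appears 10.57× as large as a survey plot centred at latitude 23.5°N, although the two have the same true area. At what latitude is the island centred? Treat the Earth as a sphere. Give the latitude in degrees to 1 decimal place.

Mercator areal scale is sec²φ, so apparent-area ratio = sec²φ₁ / sec²φ₂ = cos²φ₂ / cos²φ₁.
cos²φ₂ / cos²φ₁ = 10.57  ⇒  cos φ₁ = cos 23.5° / √10.57 = 0.9171/3.251 = 0.2821.
φ₁ = arccos(0.2821) ≈ 73.6°.

73.6°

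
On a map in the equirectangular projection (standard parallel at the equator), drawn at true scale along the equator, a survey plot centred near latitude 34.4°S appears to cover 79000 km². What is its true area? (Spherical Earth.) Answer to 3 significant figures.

For the equirectangular projection with φ₀ = 0 (plate carrée), h = 1 along meridians and k = sec φ along parallels.
Areal scale = h·k = 1 × sec φ; at 34.4°, h = 1.000, k = 1.212, so h·k = 1.212.
True area = apparent / (areal scale) = 79000 / 1.212 ≈ 65200 km².

65200 km²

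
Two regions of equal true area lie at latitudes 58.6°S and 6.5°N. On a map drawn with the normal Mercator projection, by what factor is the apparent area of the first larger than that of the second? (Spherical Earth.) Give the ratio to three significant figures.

3.64

Mercator is conformal with k = sec φ, so areal scale = k² = sec²φ.
At 58.6°: sec²(58.6°) = 1/0.5210² = 3.684.
At 6.5°: sec²(6.5°) = 1/0.9936² = 1.013.
Ratio = 3.684/1.013 = cos²(6.5°)/cos²(58.6°) ≈ 3.64.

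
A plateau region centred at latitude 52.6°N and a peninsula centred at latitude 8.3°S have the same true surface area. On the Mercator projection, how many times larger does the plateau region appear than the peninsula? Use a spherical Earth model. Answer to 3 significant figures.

2.65

Mercator is conformal with k = sec φ, so areal scale = k² = sec²φ.
At 52.6°: sec²(52.6°) = 1/0.6074² = 2.711.
At 8.3°: sec²(8.3°) = 1/0.9895² = 1.021.
Ratio = 2.711/1.021 = cos²(8.3°)/cos²(52.6°) ≈ 2.65.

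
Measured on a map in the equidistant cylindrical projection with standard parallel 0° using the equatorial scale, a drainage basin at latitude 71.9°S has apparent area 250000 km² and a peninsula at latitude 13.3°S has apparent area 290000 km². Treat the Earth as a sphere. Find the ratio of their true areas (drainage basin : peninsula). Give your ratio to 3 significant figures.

0.275

Plate carrée has h = 1 and k = sec φ, giving areal scale sec φ; true area = (apparent area) · cos φ.
True area of drainage basin: 250000 × cos(71.9°) = 250000 × 0.3107 = 77670 km².
True area of peninsula: 290000 × cos(13.3°) = 290000 × 0.9732 = 282200 km².
Ratio = 77670 / 282200 ≈ 0.275.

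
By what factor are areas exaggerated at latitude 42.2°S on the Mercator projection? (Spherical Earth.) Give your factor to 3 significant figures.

Mercator is conformal, so the point scale is isotropic: h = k = sec φ = 1/cos φ.
Areal scale = k² = sec²φ = 1/cos²(42.2°) = 1/0.7408² = 1.822.

1.82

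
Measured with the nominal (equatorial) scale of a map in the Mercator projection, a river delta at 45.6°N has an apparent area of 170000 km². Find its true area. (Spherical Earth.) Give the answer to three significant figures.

83200 km²

The Mercator projection is conformal; its linear scale factor is the same in every direction and equals sec φ = 1/cos φ.
Areal scale = k² = sec²φ = 1/cos²(45.6°) = 1/0.6997² = 2.043.
True area = apparent / (areal scale) = 170000 / 2.043 ≈ 83200 km².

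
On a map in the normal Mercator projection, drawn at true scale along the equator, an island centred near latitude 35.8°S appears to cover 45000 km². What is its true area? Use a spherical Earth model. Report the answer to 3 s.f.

Mercator is conformal, so the point scale is isotropic: h = k = sec φ = 1/cos φ.
Areal scale = k² = sec²φ = 1/cos²(35.8°) = 1/0.8111² = 1.520.
True area = apparent / (areal scale) = 45000 / 1.520 ≈ 29600 km².

29600 km²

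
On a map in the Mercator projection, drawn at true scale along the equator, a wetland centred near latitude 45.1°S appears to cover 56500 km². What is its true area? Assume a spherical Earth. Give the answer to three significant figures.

28200 km²

For Mercator, h = k = sec φ (a conformal cylindrical projection has a single point scale, 1/cos φ).
Areal scale = k² = sec²φ = 1/cos²(45.1°) = 1/0.7059² = 2.007.
True area = apparent / (areal scale) = 56500 / 2.007 ≈ 28200 km².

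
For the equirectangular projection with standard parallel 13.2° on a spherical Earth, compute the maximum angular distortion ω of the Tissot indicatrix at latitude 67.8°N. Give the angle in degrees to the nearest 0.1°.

The equidistant cylindrical projection with φ₀ = 13.2° has h = 1 (meridians true) and k = cos φ₀ / cos φ along parallels.
At 67.8°: h = 1.000, k = 2.577; principal scales a = 2.577, b = 1.000.
sin(ω/2) = (a − b)/(a + b) = 1.577/3.577 = 0.4408, so ω = 2 arcsin(0.4408) ≈ 52.3°.

52.3°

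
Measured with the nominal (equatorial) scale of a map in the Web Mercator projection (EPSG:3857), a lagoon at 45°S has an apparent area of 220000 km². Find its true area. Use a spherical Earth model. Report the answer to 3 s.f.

The Mercator projection is conformal; its linear scale factor is the same in every direction and equals sec φ = 1/cos φ.
Areal scale = k² = sec²φ = 1/cos²(45°) = 1/0.7071² = 2.000.
True area = apparent / (areal scale) = 220000 / 2.000 ≈ 110000 km².

110000 km²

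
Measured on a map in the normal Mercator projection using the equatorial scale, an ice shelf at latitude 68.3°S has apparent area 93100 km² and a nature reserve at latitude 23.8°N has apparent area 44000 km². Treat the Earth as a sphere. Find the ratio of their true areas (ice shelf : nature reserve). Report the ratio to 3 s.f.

On Mercator the areal scale is sec²φ, so true area = apparent × cos²φ.
True area of ice shelf: 93100 × cos²(68.3°) = 93100 × 0.1367 = 12730 km².
True area of nature reserve: 44000 × cos²(23.8°) = 44000 × 0.8372 = 36830 km².
Ratio = 12730 / 36830 ≈ 0.346.

0.346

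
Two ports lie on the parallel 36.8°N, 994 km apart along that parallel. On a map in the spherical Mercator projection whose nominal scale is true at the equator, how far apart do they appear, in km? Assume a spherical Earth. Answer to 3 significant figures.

1240 km

The Mercator projection is conformal; its linear scale factor is the same in every direction and equals sec φ = 1/cos φ.
Along the parallel, k = sec 36.8° = 1/0.8007 = 1.249.
Map distance = 994 × 1.249 ≈ 1240 km.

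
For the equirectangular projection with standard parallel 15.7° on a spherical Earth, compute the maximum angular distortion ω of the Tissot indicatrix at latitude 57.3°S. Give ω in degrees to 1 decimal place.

The equidistant cylindrical projection with φ₀ = 15.7° has h = 1 (meridians true) and k = cos φ₀ / cos φ along parallels.
At 57.3°: h = 1.000, k = 1.782; principal scales a = 1.782, b = 1.000.
sin(ω/2) = (a − b)/(a + b) = 0.7820/2.782 = 0.2811, so ω = 2 arcsin(0.2811) ≈ 32.6°.

32.6°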